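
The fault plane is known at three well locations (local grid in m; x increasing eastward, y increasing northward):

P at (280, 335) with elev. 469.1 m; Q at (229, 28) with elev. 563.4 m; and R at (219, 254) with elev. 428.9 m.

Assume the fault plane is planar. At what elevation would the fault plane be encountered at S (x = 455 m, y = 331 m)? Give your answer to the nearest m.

711 m

Let the plane be z = a·x + b·y + c.
Q−P: −51a − 307b = 94.3;  R−P: −61a − 81b = −40.2.
Solving gives a = 1.36885, b = −0.53456.
Then c = 469.1 − a·280 − b·335 = 264.90.
At (455, 331): z = 622.8 − 176.9 + 264.90 = 710.8 m.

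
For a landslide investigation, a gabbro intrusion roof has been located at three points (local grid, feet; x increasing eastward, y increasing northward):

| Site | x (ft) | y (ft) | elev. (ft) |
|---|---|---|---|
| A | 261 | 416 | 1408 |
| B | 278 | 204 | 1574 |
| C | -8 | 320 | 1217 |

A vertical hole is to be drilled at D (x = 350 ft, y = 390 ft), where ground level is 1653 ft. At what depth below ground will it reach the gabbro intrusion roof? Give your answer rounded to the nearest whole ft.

Two edge vectors: A→B = (17, -212, 166), A→C = (-269, -96, -191).
Normal n = (A→B) × (A→C) = (56428, -41407, -58660).
So ∂z/∂x = −n_x/n_z = 0.96195 and ∂z/∂y = −n_y/n_z = −0.70588.
Intercept c from A: 1408 − 251.07 + 293.65 = 1450.58.
At (350, 390): z_contact = 336.7 − 275.3 + 1450.58 = 1512.0 ft.
Depth below ground = 1653 − 1512.0 = 141 ft.

141 ft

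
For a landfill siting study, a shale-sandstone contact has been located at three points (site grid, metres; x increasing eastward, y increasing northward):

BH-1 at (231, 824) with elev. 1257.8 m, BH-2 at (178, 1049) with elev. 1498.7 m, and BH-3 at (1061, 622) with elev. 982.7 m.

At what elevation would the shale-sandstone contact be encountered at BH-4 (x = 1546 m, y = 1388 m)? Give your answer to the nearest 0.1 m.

Two edge vectors: BH-1→BH-2 = (-53, 225, 240.9), BH-1→BH-3 = (830, -202, -275.1).
Normal n = (BH-1→BH-2) × (BH-1→BH-3) = (-13235.7, 185366.7, -176044).
So ∂z/∂x = −n_x/n_z = −0.075184 and ∂z/∂y = −n_y/n_z = 1.052957.
Intercept c from BH-1: 1257.8 + 17.37 − 867.64 = 407.53.
At (1546, 1388): z = −116.2 + 1461.5 + 407.53 = 1752.8 m.

1752.8 m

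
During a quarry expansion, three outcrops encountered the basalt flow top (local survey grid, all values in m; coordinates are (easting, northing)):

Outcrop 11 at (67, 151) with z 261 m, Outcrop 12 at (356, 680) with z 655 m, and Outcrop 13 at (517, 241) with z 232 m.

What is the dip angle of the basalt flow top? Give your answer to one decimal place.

Let the plane be z = a·E + b·N + c.
Outcrop 12−Outcrop 11: 289a + 529b = 394;  Outcrop 13−Outcrop 11: 450a + 90b = −29.
Solving gives a = −0.23958, b = 0.87569.
Gradient magnitude |∇z| = √(a² + b²) = √(0.05740 + 0.76683) = 0.90787.
True dip = arctan(0.90787) = 42.2°, dipping toward SSE (azimuth ≈ 165°).

42.2°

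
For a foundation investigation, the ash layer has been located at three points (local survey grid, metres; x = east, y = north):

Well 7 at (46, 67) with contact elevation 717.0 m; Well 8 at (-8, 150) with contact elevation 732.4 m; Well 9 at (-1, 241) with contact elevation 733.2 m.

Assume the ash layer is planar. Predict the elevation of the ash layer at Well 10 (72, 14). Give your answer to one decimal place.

Let the plane be z = a·x + b·y + c.
Well 8−Well 7: −54a + 83b = 15.4;  Well 9−Well 7: −47a + 174b = 16.2.
Solving gives a = −0.24295, b = 0.02748.
Then c = 717 − a·46 − b·67 = 726.33.
At (72, 14): z = −17.5 + 0.4 + 726.33 = 709.2 m.

709.2 m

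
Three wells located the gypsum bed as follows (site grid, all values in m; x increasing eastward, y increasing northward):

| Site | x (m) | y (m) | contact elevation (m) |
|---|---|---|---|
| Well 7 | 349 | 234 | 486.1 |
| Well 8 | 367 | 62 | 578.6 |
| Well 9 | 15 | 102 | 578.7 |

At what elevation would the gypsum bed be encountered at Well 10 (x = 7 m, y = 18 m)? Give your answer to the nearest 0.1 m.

624.9 m

Two edge vectors: Well 7→Well 8 = (18, -172, 92.5), Well 7→Well 9 = (-334, -132, 92.6).
Normal n = (Well 7→Well 8) × (Well 7→Well 9) = (-3717.2, -32561.8, -59824).
So ∂z/∂x = −n_x/n_z = −0.06214 and ∂z/∂y = −n_y/n_z = −0.54429.
Intercept c from Well 7: 486.1 + 21.69 + 127.36 = 635.15.
At (7, 18): z = −0.4 − 9.8 + 635.15 = 624.9 m.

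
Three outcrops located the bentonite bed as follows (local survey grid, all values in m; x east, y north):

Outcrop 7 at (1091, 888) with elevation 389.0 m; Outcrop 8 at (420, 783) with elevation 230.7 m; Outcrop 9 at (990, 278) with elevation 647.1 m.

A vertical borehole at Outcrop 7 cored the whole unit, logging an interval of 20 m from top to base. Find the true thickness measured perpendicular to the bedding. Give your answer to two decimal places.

Two edge vectors: Outcrop 7→Outcrop 8 = (-671, -105, -158.3), Outcrop 7→Outcrop 9 = (-101, -610, 258.1).
Normal n = (Outcrop 7→Outcrop 8) × (Outcrop 7→Outcrop 9) = (-123663.5, 189173.4, 398705).
So ∂z/∂x = −n_x/n_z = 0.31016 and ∂z/∂y = −n_y/n_z = −0.47447.
|∇z| = √(a²+b²) = 0.56685, so dip δ = arctan(0.56685) = 29.55°.
True thickness = vertical thickness × cos δ = 20 × cos 29.55° = 17.40 m.

17.40 m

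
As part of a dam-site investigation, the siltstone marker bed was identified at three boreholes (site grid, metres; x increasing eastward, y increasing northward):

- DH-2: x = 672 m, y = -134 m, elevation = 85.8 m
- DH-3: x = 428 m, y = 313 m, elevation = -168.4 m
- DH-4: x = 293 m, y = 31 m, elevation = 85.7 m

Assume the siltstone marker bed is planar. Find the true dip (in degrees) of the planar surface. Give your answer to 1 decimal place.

Two edge vectors: DH-2→DH-3 = (-244, 447, -254.2), DH-2→DH-4 = (-379, 165, -0.1).
Normal n = (DH-2→DH-3) × (DH-2→DH-4) = (41898.3, 96317.4, 129153).
So ∂z/∂x = −n_x/n_z = −0.32441 and ∂z/∂y = −n_y/n_z = −0.74576.
Gradient magnitude |∇z| = √(a² + b²) = √(0.10524 + 0.55616) = 0.81327.
True dip = arctan(0.81327) = 39.1°, dipping toward NNE (azimuth ≈ 024°).

39.1°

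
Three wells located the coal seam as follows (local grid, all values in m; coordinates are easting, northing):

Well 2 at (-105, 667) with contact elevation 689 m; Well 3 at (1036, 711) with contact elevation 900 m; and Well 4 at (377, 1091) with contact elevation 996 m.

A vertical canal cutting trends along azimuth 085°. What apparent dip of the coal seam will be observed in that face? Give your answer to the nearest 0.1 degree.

Two edge vectors: Well 2→Well 3 = (1141, 44, 211), Well 2→Well 4 = (482, 424, 307).
Normal n = (Well 2→Well 3) × (Well 2→Well 4) = (-75956, -248585, 462576).
So ∂z/∂easting = −n_x/n_z = 0.16420 and ∂z/∂northing = −n_y/n_z = 0.53739.
Unit vector along 085° is (sin 85°, cos 85°) = (0.9962, 0.0872).
Slope in that direction = a·(0.9962) + b·(0.0872) = 0.21041.
Apparent dip = arctan|0.21041| = 11.9° (true dip is 29.3°, so apparent ≤ true as expected).

11.9°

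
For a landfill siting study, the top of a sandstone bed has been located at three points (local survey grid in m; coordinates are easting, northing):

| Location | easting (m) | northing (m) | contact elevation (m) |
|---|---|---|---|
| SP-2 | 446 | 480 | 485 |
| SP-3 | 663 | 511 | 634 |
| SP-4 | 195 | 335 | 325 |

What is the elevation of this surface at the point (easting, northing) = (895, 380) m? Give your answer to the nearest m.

Let the plane be z = a·easting + b·northing + c.
SP-3−SP-2: 217a + 31b = 149;  SP-4−SP-2: −251a − 145b = −160.
Solving gives a = 0.70280, b = −0.11311.
Then c = 485 − a·446 − b·480 = 225.85.
At (895, 380): z = 629.0 − 43.0 + 225.85 = 811.9 m.

812 m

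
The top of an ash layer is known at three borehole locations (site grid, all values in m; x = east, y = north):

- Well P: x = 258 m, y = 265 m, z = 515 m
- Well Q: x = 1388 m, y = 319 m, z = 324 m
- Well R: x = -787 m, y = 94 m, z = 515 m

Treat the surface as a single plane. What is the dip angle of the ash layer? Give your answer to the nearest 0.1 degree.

55.9°

Two edge vectors: Well P→Well Q = (1130, 54, -191), Well P→Well R = (-1045, -171, 0).
Normal n = (Well P→Well Q) × (Well P→Well R) = (-32661, 199595, -136800).
So ∂z/∂x = −n_x/n_z = −0.23875 and ∂z/∂y = −n_y/n_z = 1.45903.
Gradient magnitude |∇z| = √(a² + b²) = √(0.05700 + 2.12876) = 1.47843.
True dip = arctan(1.47843) = 55.9°, dipping toward S (azimuth ≈ 171°).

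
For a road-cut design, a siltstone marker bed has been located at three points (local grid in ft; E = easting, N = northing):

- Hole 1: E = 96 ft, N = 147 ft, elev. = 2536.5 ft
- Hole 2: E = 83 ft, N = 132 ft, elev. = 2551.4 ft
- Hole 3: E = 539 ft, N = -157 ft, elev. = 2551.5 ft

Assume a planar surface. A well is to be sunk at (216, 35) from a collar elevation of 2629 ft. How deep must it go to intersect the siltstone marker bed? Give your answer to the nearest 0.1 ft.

69.4 ft

Two edge vectors: Hole 1→Hole 2 = (-13, -15, 14.9), Hole 1→Hole 3 = (443, -304, 15).
Normal n = (Hole 1→Hole 2) × (Hole 1→Hole 3) = (4304.6, 6795.7, 10597).
So ∂z/∂E = −n_x/n_z = −0.40621 and ∂z/∂N = −n_y/n_z = −0.64129.
Intercept c from Hole 1: 2536.5 + 39.00 + 94.27 = 2669.77.
At (216, 35): z_contact = −87.74 − 22.44 + 2669.77 = 2559.58 ft.
Depth below ground = 2629 − 2559.58 = 69.4 ft.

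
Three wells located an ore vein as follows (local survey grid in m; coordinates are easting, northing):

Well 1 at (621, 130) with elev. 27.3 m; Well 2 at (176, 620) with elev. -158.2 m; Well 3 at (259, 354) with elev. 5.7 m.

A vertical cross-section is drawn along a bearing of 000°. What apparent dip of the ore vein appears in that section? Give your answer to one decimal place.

36.5°

Two edge vectors: Well 1→Well 2 = (-445, 490, -185.5), Well 1→Well 3 = (-362, 224, -21.6).
Normal n = (Well 1→Well 2) × (Well 1→Well 3) = (30968, 57539, 77700).
So ∂z/∂easting = −n_x/n_z = −0.39856 and ∂z/∂northing = −n_y/n_z = −0.74053.
Unit vector along 000° is (sin 0°, cos 0°) = (0.0000, 1.0000).
Slope in that direction = a·(0.0000) + b·(1.0000) = −0.74053.
Apparent dip = arctan|0.74053| = 36.5° (true dip is 40.1°, so apparent ≤ true as expected).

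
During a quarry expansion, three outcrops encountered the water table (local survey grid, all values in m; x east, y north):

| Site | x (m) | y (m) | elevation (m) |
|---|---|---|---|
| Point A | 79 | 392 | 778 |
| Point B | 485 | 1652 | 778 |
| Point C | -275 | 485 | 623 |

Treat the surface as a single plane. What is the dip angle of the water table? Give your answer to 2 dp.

Two edge vectors: Point A→Point B = (406, 1260, 0), Point A→Point C = (-354, 93, -155).
Normal n = (Point A→Point B) × (Point A→Point C) = (-195300, 62930, 483798).
So ∂z/∂x = −n_x/n_z = 0.40368 and ∂z/∂y = −n_y/n_z = −0.13007.
Gradient magnitude |∇z| = √(a² + b²) = √(0.16296 + 0.01692) = 0.42412.
True dip = arctan(0.42412) = 22.98°, dipping toward WNW (azimuth ≈ 288°).

22.98°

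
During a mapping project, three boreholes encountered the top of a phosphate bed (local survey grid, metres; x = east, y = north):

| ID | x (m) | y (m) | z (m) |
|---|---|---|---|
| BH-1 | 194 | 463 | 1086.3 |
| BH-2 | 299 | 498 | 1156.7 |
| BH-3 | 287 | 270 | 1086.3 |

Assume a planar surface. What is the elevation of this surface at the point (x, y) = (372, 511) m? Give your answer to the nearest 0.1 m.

1202.5 m

Let the plane be z = a·x + b·y + c.
BH-2−BH-1: 105a + 35b = 70.4;  BH-3−BH-1: 93a − 193b = 0.
Solving gives a = 0.57769, b = 0.27837.
Then c = 1086.3 − a·194 − b·463 = 845.34.
At (372, 511): z = 214.9 + 142.2 + 845.34 = 1202.5 m.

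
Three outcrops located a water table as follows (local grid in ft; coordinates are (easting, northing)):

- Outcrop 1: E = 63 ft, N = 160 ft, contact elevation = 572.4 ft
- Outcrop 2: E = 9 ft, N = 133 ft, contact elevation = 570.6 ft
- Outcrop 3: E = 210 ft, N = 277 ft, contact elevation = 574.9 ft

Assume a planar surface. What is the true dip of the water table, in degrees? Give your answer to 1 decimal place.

Let the plane be z = a·E + b·N + c.
Outcrop 2−Outcrop 1: −54a − 27b = −1.8;  Outcrop 3−Outcrop 1: 147a + 117b = 2.5.
Solving gives a = 0.06092, b = −0.05517.
Gradient magnitude |∇z| = √(a² + b²) = √(0.00371 + 0.00304) = 0.08219.
True dip = arctan(0.08219) = 4.7°, dipping toward NW (azimuth ≈ 312°).

4.7°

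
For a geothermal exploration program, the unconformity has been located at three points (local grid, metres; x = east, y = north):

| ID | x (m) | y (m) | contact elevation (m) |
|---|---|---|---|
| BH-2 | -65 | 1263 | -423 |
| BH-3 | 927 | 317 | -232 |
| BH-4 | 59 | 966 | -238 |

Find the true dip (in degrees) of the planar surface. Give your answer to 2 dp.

48.27°

Let the plane be z = a·x + b·y + c.
BH-3−BH-2: 992a − 946b = 191;  BH-4−BH-2: 124a − 297b = 185.
Solving gives a = −0.66706, b = −0.90140.
Gradient magnitude |∇z| = √(a² + b²) = √(0.44497 + 0.81252) = 1.12138.
True dip = arctan(1.12138) = 48.27°, dipping toward NE (azimuth ≈ 037°).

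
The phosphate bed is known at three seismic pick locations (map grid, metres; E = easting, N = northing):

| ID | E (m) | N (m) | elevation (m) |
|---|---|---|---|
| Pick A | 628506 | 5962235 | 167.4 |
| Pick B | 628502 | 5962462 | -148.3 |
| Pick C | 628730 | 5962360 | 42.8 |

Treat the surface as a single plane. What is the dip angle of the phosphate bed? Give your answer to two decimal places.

54.54°

Let the plane be z = a·E + b·N + c.
Pick B−Pick A: −4a + 227b = −315.7;  Pick C−Pick A: 224a + 125b = −124.6.
Solving gives a = 0.21770, b = −1.38691.
Gradient magnitude |∇z| = √(a² + b²) = √(0.04739 + 1.92353) = 1.40389.
True dip = arctan(1.40389) = 54.54°, dipping toward N (azimuth ≈ 351°).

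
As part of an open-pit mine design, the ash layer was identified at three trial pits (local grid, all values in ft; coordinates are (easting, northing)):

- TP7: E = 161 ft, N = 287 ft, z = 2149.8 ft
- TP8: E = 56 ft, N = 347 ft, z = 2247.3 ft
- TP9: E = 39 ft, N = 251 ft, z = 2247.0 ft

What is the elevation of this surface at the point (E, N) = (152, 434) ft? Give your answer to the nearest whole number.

2180 ft

Let the plane be z = a·E + b·N + c.
TP8−TP7: −105a + 60b = 97.5;  TP9−TP7: −122a − 36b = 97.2.
Solving gives a = −0.84162, b = 0.15216.
Then c = 2149.8 − a·161 − b·287 = 2241.63.
At (152, 434): z = −127.9 + 66.0 + 2241.63 = 2179.7 ft.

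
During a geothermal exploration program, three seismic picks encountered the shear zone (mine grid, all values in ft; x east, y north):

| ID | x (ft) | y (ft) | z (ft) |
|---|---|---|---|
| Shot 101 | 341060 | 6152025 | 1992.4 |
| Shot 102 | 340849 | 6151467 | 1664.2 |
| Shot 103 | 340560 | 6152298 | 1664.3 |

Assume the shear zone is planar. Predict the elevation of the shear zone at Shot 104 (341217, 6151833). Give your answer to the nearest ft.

Two edge vectors: Shot 101→Shot 102 = (-211, -558, -328.2), Shot 101→Shot 103 = (-500, 273, -328.1).
Normal n = (Shot 101→Shot 102) × (Shot 101→Shot 103) = (272678.4, 94870.9, -336603).
So ∂z/∂x = −n_x/n_z = 0.81008904 and ∂z/∂y = −n_y/n_z = 0.28184805.
Intercept c from Shot 101: 1992.4 − 276288.97 − 1733936.26 = −2008232.83.
At (341217, 6151833): z = 276416.2 + 1733882.2 − 2008232.83 = 2065.5 ft.

2065 ft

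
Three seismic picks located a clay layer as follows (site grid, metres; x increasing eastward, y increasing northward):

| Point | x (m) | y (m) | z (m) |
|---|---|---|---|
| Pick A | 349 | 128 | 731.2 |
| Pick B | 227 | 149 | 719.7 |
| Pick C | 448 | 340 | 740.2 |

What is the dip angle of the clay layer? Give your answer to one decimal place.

5.4°

Let the plane be z = a·x + b·y + c.
Pick B−Pick A: −122a + 21b = −11.5;  Pick C−Pick A: 99a + 212b = 9.
Solving gives a = 0.09401, b = −0.00145.
Gradient magnitude |∇z| = √(a² + b²) = √(0.00884 + 0.00000) = 0.09402.
True dip = arctan(0.09402) = 5.4°, dipping toward W (azimuth ≈ 271°).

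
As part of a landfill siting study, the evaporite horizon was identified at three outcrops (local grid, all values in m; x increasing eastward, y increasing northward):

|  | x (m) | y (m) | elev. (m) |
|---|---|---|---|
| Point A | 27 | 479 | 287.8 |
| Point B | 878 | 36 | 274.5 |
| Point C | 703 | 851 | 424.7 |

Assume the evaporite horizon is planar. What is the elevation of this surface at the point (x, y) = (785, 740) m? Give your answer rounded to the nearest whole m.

410 m

Let the plane be z = a·x + b·y + c.
Point B−Point A: 851a − 443b = −13.3;  Point C−Point A: 676a + 372b = 136.9.
Solving gives a = 0.09041, b = 0.20371.
Then c = 287.8 − a·27 − b·479 = 187.78.
At (785, 740): z = 71.0 + 150.7 + 187.78 = 409.5 m.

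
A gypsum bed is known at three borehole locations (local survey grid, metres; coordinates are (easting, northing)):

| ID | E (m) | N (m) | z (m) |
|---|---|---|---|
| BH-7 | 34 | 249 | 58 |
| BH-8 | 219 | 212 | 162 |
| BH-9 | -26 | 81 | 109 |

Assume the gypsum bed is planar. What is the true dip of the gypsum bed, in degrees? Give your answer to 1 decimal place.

33.6°

Two edge vectors: BH-7→BH-8 = (185, -37, 104), BH-7→BH-9 = (-60, -168, 51).
Normal n = (BH-7→BH-8) × (BH-7→BH-9) = (15585, -15675, -33300).
So ∂z/∂E = −n_x/n_z = 0.46802 and ∂z/∂N = −n_y/n_z = −0.47072.
Gradient magnitude |∇z| = √(a² + b²) = √(0.21904 + 0.22158) = 0.66379.
True dip = arctan(0.66379) = 33.6°, dipping toward NW (azimuth ≈ 315°).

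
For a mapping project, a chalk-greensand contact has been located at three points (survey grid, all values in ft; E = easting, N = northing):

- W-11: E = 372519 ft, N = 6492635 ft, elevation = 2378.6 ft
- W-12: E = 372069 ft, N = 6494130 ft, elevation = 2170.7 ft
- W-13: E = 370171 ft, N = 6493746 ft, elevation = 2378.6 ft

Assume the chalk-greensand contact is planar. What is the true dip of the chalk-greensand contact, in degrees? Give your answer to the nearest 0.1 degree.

10.2°

Let the plane be z = a·E + b·N + c.
W-12−W-11: −450a + 1495b = −207.9;  W-13−W-11: −2348a + 1111b = 0.
Solving gives a = −0.07673, b = −0.16216.
Gradient magnitude |∇z| = √(a² + b²) = √(0.00589 + 0.02630) = 0.17940.
True dip = arctan(0.17940) = 10.2°, dipping toward NNE (azimuth ≈ 025°).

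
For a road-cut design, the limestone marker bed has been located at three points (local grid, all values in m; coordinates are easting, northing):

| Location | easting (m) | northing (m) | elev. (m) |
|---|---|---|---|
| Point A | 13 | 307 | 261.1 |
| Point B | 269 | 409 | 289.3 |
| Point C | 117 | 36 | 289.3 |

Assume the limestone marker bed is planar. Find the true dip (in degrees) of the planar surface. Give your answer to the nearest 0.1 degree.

8.1°

Let the plane be z = a·easting + b·northing + c.
Point B−Point A: 256a + 102b = 28.2;  Point C−Point A: 104a − 271b = 28.2.
Solving gives a = 0.13151, b = −0.05359.
Gradient magnitude |∇z| = √(a² + b²) = √(0.01729 + 0.00287) = 0.14201.
True dip = arctan(0.14201) = 8.1°, dipping toward WNW (azimuth ≈ 292°).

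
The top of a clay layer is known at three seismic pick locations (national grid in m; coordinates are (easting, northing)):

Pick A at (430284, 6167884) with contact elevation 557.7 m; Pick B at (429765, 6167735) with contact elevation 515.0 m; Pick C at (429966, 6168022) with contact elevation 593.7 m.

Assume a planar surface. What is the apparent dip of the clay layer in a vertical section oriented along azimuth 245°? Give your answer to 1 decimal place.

6.8°

Two edge vectors: Pick A→Pick B = (-519, -149, -42.7), Pick A→Pick C = (-318, 138, 36).
Normal n = (Pick A→Pick B) × (Pick A→Pick C) = (528.6, 32262.6, -119004).
So ∂z/∂E = −n_x/n_z = 0.00444 and ∂z/∂N = −n_y/n_z = 0.27111.
Unit vector along 245° is (sin 245°, cos 245°) = (-0.9063, -0.4226).
Slope in that direction = a·(-0.9063) + b·(-0.4226) = −0.11860.
Apparent dip = arctan|0.11860| = 6.8° (true dip is 15.2°, so apparent ≤ true as expected).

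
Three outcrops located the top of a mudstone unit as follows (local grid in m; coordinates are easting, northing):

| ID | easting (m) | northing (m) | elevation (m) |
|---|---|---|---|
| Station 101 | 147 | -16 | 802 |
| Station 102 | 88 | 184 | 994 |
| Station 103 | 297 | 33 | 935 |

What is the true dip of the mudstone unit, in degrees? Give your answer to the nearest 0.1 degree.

Two edge vectors: Station 101→Station 102 = (-59, 200, 192), Station 101→Station 103 = (150, 49, 133).
Normal n = (Station 101→Station 102) × (Station 101→Station 103) = (17192, 36647, -32891).
So ∂z/∂easting = −n_x/n_z = 0.52270 and ∂z/∂northing = −n_y/n_z = 1.11420.
Gradient magnitude |∇z| = √(a² + b²) = √(0.27321 + 1.24143) = 1.23071.
True dip = arctan(1.23071) = 50.9°, dipping toward SSW (azimuth ≈ 205°).

50.9°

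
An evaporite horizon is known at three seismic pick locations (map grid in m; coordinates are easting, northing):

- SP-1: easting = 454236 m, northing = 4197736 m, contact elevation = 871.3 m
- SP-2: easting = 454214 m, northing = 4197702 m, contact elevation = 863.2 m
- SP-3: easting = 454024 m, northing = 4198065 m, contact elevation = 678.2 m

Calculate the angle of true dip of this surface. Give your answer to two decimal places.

33.53°

Let the plane be z = a·easting + b·northing + c.
SP-2−SP-1: −22a − 34b = −8.1;  SP-3−SP-1: −212a + 329b = −193.1.
Solving gives a = 0.63895, b = −0.17520.
Gradient magnitude |∇z| = √(a² + b²) = √(0.40826 + 0.03070) = 0.66254.
True dip = arctan(0.66254) = 33.53°, dipping toward WNW (azimuth ≈ 285°).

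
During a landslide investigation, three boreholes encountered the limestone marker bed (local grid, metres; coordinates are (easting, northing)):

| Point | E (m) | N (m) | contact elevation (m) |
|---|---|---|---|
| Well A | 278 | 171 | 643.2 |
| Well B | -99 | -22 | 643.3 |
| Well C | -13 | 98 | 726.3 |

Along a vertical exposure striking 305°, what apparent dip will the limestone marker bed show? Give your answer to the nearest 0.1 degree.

Two edge vectors: Well A→Well B = (-377, -193, 0.1), Well A→Well C = (-291, -73, 83.1).
Normal n = (Well A→Well B) × (Well A→Well C) = (-16031, 31299.6, -28642).
So ∂z/∂E = −n_x/n_z = −0.55970 and ∂z/∂N = −n_y/n_z = 1.09279.
Unit vector along 305° is (sin 305°, cos 305°) = (-0.8192, 0.5736).
Slope in that direction = a·(-0.8192) + b·(0.5736) = 1.08528.
Apparent dip = arctan|1.08528| = 47.3° (true dip is 50.8°, so apparent ≤ true as expected).

47.3°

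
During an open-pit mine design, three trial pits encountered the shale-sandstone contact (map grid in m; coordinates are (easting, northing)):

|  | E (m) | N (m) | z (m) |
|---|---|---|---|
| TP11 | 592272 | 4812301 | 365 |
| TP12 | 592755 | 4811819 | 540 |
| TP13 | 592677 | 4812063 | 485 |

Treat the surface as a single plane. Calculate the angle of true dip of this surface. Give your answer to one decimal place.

Two edge vectors: TP11→TP12 = (483, -482, 175), TP11→TP13 = (405, -238, 120).
Normal n = (TP11→TP12) × (TP11→TP13) = (-16190, 12915, 80256).
So ∂z/∂E = −n_x/n_z = 0.20173 and ∂z/∂N = −n_y/n_z = −0.16092.
Gradient magnitude |∇z| = √(a² + b²) = √(0.04069 + 0.02590) = 0.25805.
True dip = arctan(0.25805) = 14.5°, dipping toward NW (azimuth ≈ 309°).

14.5°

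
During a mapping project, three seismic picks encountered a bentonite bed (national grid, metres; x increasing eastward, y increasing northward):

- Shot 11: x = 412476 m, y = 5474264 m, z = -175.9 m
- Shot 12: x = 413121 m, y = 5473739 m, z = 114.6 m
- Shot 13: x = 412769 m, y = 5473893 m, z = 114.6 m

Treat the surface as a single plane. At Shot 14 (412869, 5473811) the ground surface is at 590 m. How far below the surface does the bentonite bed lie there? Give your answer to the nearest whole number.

Two edge vectors: Shot 11→Shot 12 = (645, -525, 290.5), Shot 11→Shot 13 = (293, -371, 290.5).
Normal n = (Shot 11→Shot 12) × (Shot 11→Shot 13) = (-44737, -102256, -85470).
So ∂z/∂x = −n_x/n_z = −0.52342342 and ∂z/∂y = −n_y/n_z = −1.19639640.
Intercept c from Shot 11: -175.9 + 215899.60 + 6549389.72 = 6765113.42.
At (412869, 5473811): z_contact = −216105.3 − 6548847.8 + 6765113.42 = 160.4 m.
Depth below ground = 590 − 160.4 = 430 m.

430 m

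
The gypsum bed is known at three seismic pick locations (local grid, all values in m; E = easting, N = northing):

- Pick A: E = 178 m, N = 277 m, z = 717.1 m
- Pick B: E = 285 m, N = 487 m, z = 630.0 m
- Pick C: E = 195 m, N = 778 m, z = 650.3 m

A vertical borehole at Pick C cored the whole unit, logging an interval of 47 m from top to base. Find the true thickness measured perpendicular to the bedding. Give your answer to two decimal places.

40.26 m

Two edge vectors: Pick A→Pick B = (107, 210, -87.1), Pick A→Pick C = (17, 501, -66.8).
Normal n = (Pick A→Pick B) × (Pick A→Pick C) = (29609.1, 5666.9, 50037).
So ∂z/∂E = −n_x/n_z = −0.59174 and ∂z/∂N = −n_y/n_z = −0.11325.
|∇z| = √(a²+b²) = 0.60248, so dip δ = arctan(0.60248) = 31.07°.
True thickness = vertical thickness × cos δ = 47 × cos 31.07° = 40.26 m.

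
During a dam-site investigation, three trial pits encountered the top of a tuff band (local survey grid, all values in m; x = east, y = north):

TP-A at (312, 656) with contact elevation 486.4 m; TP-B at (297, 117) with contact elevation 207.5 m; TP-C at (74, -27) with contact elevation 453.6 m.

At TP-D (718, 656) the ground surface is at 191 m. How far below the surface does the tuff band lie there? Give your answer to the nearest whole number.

Two edge vectors: TP-A→TP-B = (-15, -539, -278.9), TP-A→TP-C = (-238, -683, -32.8).
Normal n = (TP-A→TP-B) × (TP-A→TP-C) = (-172809.5, 65886.2, -118037).
So ∂z/∂x = −n_x/n_z = −1.46403 and ∂z/∂y = −n_y/n_z = 0.55818.
Intercept c from TP-A: 486.4 + 456.78 − 366.17 = 577.01.
At (718, 656): z_contact = −1051.2 + 366.2 + 577.01 = -108.0 m.
Depth below ground = 191 − (-108.0) = 299 m.

299 m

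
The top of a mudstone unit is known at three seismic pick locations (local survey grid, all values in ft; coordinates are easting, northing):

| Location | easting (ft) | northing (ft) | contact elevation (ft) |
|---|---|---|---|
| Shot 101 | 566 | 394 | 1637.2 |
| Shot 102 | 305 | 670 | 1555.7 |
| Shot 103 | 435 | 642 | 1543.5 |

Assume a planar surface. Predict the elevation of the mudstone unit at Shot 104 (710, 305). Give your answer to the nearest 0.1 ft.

Two edge vectors: Shot 101→Shot 102 = (-261, 276, -81.5), Shot 101→Shot 103 = (-131, 248, -93.7).
Normal n = (Shot 101→Shot 102) × (Shot 101→Shot 103) = (-5649.2, -13779.2, -28572).
So ∂z/∂easting = −n_x/n_z = −0.19772 and ∂z/∂northing = −n_y/n_z = −0.48226.
Intercept c from Shot 101: 1637.2 + 111.91 + 190.01 = 1939.12.
At (710, 305): z = −140.4 − 147.1 + 1939.12 = 1651.6 ft.

1651.6 ft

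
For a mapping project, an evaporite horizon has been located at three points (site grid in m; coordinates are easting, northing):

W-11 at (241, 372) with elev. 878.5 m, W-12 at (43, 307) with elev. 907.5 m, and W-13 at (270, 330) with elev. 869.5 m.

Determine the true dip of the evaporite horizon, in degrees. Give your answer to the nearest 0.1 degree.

11.3°

Two edge vectors: W-11→W-12 = (-198, -65, 29), W-11→W-13 = (29, -42, -9).
Normal n = (W-11→W-12) × (W-11→W-13) = (1803, -941, 10201).
So ∂z/∂easting = −n_x/n_z = −0.17675 and ∂z/∂northing = −n_y/n_z = 0.09225.
Gradient magnitude |∇z| = √(a² + b²) = √(0.03124 + 0.00851) = 0.19937.
True dip = arctan(0.19937) = 11.3°, dipping toward ESE (azimuth ≈ 118°).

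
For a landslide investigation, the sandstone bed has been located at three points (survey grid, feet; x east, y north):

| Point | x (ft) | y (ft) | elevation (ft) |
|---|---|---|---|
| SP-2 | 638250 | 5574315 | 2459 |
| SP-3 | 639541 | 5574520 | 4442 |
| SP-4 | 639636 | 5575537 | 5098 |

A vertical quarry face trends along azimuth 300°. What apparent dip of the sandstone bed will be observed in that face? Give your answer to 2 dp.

45.16°

Two edge vectors: SP-2→SP-3 = (1291, 205, 1983), SP-2→SP-4 = (1386, 1222, 2639).
Normal n = (SP-2→SP-3) × (SP-2→SP-4) = (-1882231, -658511, 1293472).
So ∂z/∂x = −n_x/n_z = 1.45518 and ∂z/∂y = −n_y/n_z = 0.50910.
Unit vector along 300° is (sin 300°, cos 300°) = (-0.8660, 0.5000).
Slope in that direction = a·(-0.8660) + b·(0.5000) = −1.00567.
Apparent dip = arctan|1.00567| = 45.16° (true dip is 57.0°, so apparent ≤ true as expected).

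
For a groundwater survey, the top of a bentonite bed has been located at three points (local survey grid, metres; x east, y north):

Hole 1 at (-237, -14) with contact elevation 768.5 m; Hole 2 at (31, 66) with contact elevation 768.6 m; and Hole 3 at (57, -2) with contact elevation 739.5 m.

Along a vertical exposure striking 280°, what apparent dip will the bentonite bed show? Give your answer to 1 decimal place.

10.2°

Let the plane be z = a·x + b·y + c.
Hole 2−Hole 1: 268a + 80b = 0.1;  Hole 3−Hole 1: 294a + 12b = −29.
Solving gives a = −0.11432, b = 0.38423.
Unit vector along 280° is (sin 280°, cos 280°) = (-0.9848, 0.1736).
Slope in that direction = a·(-0.9848) + b·(0.1736) = 0.17931.
Apparent dip = arctan|0.17931| = 10.2° (true dip is 21.8°, so apparent ≤ true as expected).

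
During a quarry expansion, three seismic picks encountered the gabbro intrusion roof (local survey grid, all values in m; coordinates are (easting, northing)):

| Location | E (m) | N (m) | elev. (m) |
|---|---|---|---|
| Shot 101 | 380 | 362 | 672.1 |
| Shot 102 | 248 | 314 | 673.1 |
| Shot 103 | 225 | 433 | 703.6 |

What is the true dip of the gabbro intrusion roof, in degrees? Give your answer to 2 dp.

Let the plane be z = a·E + b·N + c.
Shot 102−Shot 101: −132a − 48b = 1;  Shot 103−Shot 101: −155a + 71b = 31.5.
Solving gives a = −0.09416, b = 0.23810.
Gradient magnitude |∇z| = √(a² + b²) = √(0.00887 + 0.05669) = 0.25605.
True dip = arctan(0.25605) = 14.36°, dipping toward SSE (azimuth ≈ 158°).

14.36°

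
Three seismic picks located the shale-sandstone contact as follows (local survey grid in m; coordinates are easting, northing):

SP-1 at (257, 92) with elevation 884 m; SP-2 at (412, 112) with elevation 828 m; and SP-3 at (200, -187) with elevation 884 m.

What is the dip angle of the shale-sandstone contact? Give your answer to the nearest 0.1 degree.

Let the plane be z = a·easting + b·northing + c.
SP-2−SP-1: 155a + 20b = −56;  SP-3−SP-1: −57a − 279b = 0.
Solving gives a = −0.37107, b = 0.07581.
Gradient magnitude |∇z| = √(a² + b²) = √(0.13769 + 0.00575) = 0.37874.
True dip = arctan(0.37874) = 20.7°, dipping toward ESE (azimuth ≈ 102°).

20.7°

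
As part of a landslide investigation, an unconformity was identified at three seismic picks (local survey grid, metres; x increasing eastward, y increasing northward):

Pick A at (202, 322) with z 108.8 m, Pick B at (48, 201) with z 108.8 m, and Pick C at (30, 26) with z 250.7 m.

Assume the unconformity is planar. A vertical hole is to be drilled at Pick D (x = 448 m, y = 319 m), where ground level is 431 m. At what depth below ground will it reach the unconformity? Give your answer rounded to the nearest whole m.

Let the plane be z = a·x + b·y + c.
Pick B−Pick A: −154a − 121b = 0;  Pick C−Pick A: −172a − 296b = 141.9.
Solving gives a = 0.69312, b = −0.88215.
Then c = 108.8 − a·202 − b·322 = 252.84.
At (448, 319): z_contact = 310.5 − 281.4 + 252.84 = 282.0 m.
Depth below ground = 431 − 282.0 = 149 m.

149 m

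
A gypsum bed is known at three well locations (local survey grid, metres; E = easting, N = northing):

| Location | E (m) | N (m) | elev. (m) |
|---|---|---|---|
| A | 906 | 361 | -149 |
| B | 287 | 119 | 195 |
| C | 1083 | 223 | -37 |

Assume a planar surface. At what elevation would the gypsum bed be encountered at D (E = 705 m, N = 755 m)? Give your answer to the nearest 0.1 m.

Let the plane be z = a·E + b·N + c.
B−A: −619a − 242b = 344;  C−A: 177a − 138b = 112.
Solving gives a = −0.158807, b = −1.015282.
Then c = -149 − a·906 − b·361 = 361.40.
At (705, 755): z = −112.0 − 766.5 + 361.40 = -517.1 m.

-517.1 m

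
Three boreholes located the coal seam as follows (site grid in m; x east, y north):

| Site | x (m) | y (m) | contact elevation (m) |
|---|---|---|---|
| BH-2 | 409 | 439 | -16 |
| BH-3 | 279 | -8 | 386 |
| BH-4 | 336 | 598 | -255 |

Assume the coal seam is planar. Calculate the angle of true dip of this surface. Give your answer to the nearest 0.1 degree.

54.3°

Two edge vectors: BH-2→BH-3 = (-130, -447, 402), BH-2→BH-4 = (-73, 159, -239).
Normal n = (BH-2→BH-3) × (BH-2→BH-4) = (42915, -60416, -53301).
So ∂z/∂x = −n_x/n_z = 0.80514 and ∂z/∂y = −n_y/n_z = −1.13349.
Gradient magnitude |∇z| = √(a² + b²) = √(0.64826 + 1.28479) = 1.39034.
True dip = arctan(1.39034) = 54.3°, dipping toward NW (azimuth ≈ 325°).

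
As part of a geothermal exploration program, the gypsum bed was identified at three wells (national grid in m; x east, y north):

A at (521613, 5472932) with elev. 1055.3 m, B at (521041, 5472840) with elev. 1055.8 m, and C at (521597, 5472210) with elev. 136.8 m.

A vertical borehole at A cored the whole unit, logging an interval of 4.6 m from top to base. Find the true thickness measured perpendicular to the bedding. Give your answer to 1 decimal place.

Let the plane be z = a·x + b·y + c.
B−A: −572a − 92b = 0.5;  C−A: −16a − 722b = −918.5.
Solving gives a = −0.20622, b = 1.27673.
|∇z| = √(a²+b²) = 1.29328, so dip δ = arctan(1.29328) = 52.29°.
True thickness = vertical thickness × cos δ = 4.6 × cos 52.29° = 2.8 m.

2.8 m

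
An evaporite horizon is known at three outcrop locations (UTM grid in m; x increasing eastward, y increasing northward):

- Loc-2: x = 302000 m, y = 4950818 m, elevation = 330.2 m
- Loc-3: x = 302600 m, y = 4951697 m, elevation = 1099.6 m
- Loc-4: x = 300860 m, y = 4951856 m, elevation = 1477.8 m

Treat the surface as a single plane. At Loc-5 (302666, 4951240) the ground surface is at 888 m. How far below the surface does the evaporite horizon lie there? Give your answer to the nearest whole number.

237 m

Two edge vectors: Loc-2→Loc-3 = (600, 879, 769.4), Loc-2→Loc-4 = (-1140, 1038, 1147.6).
Normal n = (Loc-2→Loc-3) × (Loc-2→Loc-4) = (210103.2, -1565676, 1624860).
So ∂z/∂x = −n_x/n_z = −0.12930542 and ∂z/∂y = −n_y/n_z = 0.96357594.
Intercept c from Loc-2: 330.2 + 39050.24 − 4770489.10 = −4731108.67.
At (302666, 4951240): z_contact = −39136.4 + 4770895.7 − 4731108.67 = 650.7 m.
Depth below ground = 888 − 650.7 = 237 m.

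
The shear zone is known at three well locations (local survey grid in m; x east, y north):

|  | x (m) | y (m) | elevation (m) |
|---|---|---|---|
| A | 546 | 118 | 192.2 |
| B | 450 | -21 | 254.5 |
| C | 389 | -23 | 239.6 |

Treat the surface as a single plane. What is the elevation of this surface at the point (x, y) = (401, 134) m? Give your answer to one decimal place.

Let the plane be z = a·x + b·y + c.
B−A: −96a − 139b = 62.3;  C−A: −157a − 141b = 47.4.
Solving gives a = 0.26496, b = −0.63119.
Then c = 192.2 − a·546 − b·118 = 122.01.
At (401, 134): z = 106.2 − 84.6 + 122.01 = 143.7 m.

143.7 m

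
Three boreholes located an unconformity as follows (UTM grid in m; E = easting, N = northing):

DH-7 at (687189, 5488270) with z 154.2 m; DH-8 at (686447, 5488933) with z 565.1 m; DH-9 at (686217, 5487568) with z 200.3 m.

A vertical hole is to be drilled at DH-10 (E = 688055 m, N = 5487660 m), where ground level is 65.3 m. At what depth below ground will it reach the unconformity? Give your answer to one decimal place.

339.3 m

Let the plane be z = a·E + b·N + c.
DH-8−DH-7: −742a + 663b = 410.9;  DH-9−DH-7: −972a − 702b = 46.1.
Solving gives a = −0.273758367, b = 0.313380531.
Then c = 154.2 − a·687189 − b·5488270 = −1531639.03.
At (688055, 5487660): z_contact = −188360.81 + 1719725.80 − 1531639.03 = -274.04 m.
Depth below ground = 65.3 − (-274.04) = 339.3 m.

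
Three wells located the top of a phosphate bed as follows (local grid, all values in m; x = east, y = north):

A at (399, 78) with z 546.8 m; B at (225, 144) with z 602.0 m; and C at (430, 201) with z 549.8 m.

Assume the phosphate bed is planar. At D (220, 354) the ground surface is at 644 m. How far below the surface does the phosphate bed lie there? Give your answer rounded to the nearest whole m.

Let the plane be z = a·x + b·y + c.
B−A: −174a + 66b = 55.2;  C−A: 31a + 123b = 3.
Solving gives a = −0.28112, b = 0.09524.
Then c = 546.8 − a·399 − b·78 = 651.54.
At (220, 354): z_contact = −61.8 + 33.7 + 651.54 = 623.4 m.
Depth below ground = 644 − 623.4 = 21 m.

21 m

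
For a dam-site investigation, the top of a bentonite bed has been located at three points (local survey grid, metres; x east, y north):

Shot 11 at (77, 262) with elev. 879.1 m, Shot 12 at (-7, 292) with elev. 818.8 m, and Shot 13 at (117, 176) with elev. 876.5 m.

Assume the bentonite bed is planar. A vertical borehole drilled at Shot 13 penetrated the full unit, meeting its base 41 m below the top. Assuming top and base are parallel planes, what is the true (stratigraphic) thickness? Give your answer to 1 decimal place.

Two edge vectors: Shot 11→Shot 12 = (-84, 30, -60.3), Shot 11→Shot 13 = (40, -86, -2.6).
Normal n = (Shot 11→Shot 12) × (Shot 11→Shot 13) = (-5263.8, -2630.4, 6024).
So ∂z/∂x = −n_x/n_z = 0.87380 and ∂z/∂y = −n_y/n_z = 0.43665.
|∇z| = √(a²+b²) = 0.97683, so dip δ = arctan(0.97683) = 44.33°.
True thickness = vertical thickness × cos δ = 41 × cos 44.33° = 29.3 m.

29.3 m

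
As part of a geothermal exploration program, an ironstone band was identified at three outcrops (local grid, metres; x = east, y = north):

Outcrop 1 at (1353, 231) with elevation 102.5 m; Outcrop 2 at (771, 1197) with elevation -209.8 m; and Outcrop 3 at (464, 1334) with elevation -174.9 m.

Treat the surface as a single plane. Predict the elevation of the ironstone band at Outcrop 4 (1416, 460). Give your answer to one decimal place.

Let the plane be z = a·x + b·y + c.
Outcrop 2−Outcrop 1: −582a + 966b = −312.3;  Outcrop 3−Outcrop 1: −889a + 1103b = −277.4.
Solving gives a = −0.352807, b = −0.535853.
Then c = 102.5 − a·1353 − b·231 = 703.63.
At (1416, 460): z = −499.6 − 246.5 + 703.63 = -42.4 m.

-42.4 m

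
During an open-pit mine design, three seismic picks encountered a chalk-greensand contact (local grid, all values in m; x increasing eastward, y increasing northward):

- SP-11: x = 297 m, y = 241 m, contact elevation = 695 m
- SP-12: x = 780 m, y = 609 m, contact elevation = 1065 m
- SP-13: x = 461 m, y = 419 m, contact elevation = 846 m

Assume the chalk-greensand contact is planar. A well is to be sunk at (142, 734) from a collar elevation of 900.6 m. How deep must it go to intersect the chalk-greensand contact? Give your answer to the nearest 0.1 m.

32.1 m

Let the plane be z = a·x + b·y + c.
SP-12−SP-11: 483a + 368b = 370;  SP-13−SP-11: 164a + 178b = 151.
Solving gives a = 0.40169, b = 0.47822.
Then c = 695 − a·297 − b·241 = 460.45.
At (142, 734): z_contact = 57.04 + 351.01 + 460.45 = 868.50 m.
Depth below ground = 900.6 − 868.50 = 32.1 m.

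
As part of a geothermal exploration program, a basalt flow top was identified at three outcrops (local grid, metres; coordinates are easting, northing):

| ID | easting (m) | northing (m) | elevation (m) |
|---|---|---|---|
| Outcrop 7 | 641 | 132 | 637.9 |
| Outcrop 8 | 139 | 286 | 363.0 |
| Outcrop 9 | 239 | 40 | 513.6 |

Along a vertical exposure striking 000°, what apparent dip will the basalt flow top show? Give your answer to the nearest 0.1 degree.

24.0°

Let the plane be z = a·easting + b·northing + c.
Outcrop 8−Outcrop 7: −502a + 154b = −274.9;  Outcrop 9−Outcrop 7: −402a − 92b = −124.3.
Solving gives a = 0.41107, b = −0.44509.
Unit vector along 000° is (sin 0°, cos 0°) = (0.0000, 1.0000).
Slope in that direction = a·(0.0000) + b·(1.0000) = −0.44509.
Apparent dip = arctan|0.44509| = 24.0° (true dip is 31.2°, so apparent ≤ true as expected).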